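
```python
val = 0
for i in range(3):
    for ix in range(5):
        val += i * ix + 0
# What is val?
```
Trace:
  val=0
  val=0, i=0, ix=0
  val=0, i=0, ix=1
  val=0, i=0, ix=2
  val=0, i=0, ix=3
  val=0, i=0, ix=4
  val=0, i=1, ix=0
  val=1, i=1, ix=1
  val=3, i=1, ix=2
  val=6, i=1, ix=3
  val=10, i=1, ix=4
  val=10, i=2, ix=0
  val=12, i=2, ix=1
  val=16, i=2, ix=2
  val=22, i=2, ix=3
  val=30, i=2, ix=4

Final answer: 30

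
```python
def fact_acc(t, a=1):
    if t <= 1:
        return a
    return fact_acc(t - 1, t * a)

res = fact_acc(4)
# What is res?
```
Call trace:
fact_acc(t=4, a=1)
  fact_acc(t=3, a=4)
    fact_acc(t=2, a=12)
      fact_acc(t=1, a=24)
      -> return 24
    -> return 24
  -> return 24
-> return 24

Final answer: 24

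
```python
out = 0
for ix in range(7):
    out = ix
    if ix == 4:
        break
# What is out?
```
Trace:
  out=0
  out=0, ix=0
  out=1, ix=1
  out=2, ix=2
  out=3, ix=3
  out=4, ix=4

Final answer: 4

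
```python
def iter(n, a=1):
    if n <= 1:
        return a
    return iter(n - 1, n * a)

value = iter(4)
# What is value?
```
Call trace:
iter(n=4, a=1)
  iter(n=3, a=4)
    iter(n=2, a=12)
      iter(n=1, a=24)
      -> return 24
    -> return 24
  -> return 24
-> return 24

Final answer: 24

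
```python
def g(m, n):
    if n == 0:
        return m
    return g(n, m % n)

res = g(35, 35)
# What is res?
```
Call trace:
g(m=35, n=35)
  g(m=35, n=0)
  -> return 35
-> return 35

Final answer: 35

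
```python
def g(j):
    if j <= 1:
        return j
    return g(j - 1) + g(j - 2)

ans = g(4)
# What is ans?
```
Call trace (a repeated sub-call is expanded the first time; later identical calls just restate its return value):
g(j=4)
  g(j=3)
    g(j=2)
      g(j=1)
      -> return 1
      g(j=0)
      -> return 0
    -> return 1
    g(j=1)
    -> return 1
  -> return 2
  g(j=2) -> return 1  (same call as traced above)
-> return 3

Final answer: 3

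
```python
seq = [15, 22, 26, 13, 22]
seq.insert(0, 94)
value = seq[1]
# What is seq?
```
Trace:
  seq=[15, 22, 26, 13, 22]
  seq=[94, 15, 22, 26, 13, 22]
  seq=[94, 15, 22, 26, 13, 22], value=15

Final answer: [94, 15, 22, 26, 13, 22]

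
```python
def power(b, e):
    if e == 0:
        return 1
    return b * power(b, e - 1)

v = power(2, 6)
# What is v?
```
Call trace:
power(b=2, e=6)
  power(b=2, e=5)
    power(b=2, e=4)
      power(b=2, e=3)
        power(b=2, e=2)
          power(b=2, e=1)
            power(b=2, e=0)
            -> return 1
          -> return 2
        -> return 4
      -> return 8
    -> return 16
  -> return 32
-> return 64

Final answer: 64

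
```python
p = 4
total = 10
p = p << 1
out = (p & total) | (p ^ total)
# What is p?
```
Trace:
  p=4
  p=4, total=10
  p=8, total=10
  p=8, total=10, out=10

Final answer: 8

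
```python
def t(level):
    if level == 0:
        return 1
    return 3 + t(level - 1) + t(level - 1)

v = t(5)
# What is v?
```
Call trace (a repeated sub-call is expanded the first time; later identical calls just restate its return value):
t(level=5)
  t(level=4)
    t(level=3)
      t(level=2)
        t(level=1)
          t(level=0)
          -> return 1
          t(level=0)
          -> return 1
        -> return 5
        t(level=1) -> return 5  (same call as traced above)
      -> return 13
      t(level=2) -> return 13  (same call as traced above)
    -> return 29
    t(level=3) -> return 29  (same call as traced above)
  -> return 61
  t(level=4) -> return 61  (same call as traced above)
-> return 125

Final answer: 125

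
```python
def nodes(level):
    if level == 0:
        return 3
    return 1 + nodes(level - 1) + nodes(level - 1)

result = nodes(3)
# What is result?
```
Call trace (a repeated sub-call is expanded the first time; later identical calls just restate its return value):
nodes(level=3)
  nodes(level=2)
    nodes(level=1)
      nodes(level=0)
      -> return 3
      nodes(level=0)
      -> return 3
    -> return 7
    nodes(level=1) -> return 7  (same call as traced above)
  -> return 15
  nodes(level=2) -> return 15  (same call as traced above)
-> return 31

Final answer: 31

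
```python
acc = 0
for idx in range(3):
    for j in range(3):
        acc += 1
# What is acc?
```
Trace:
  acc=0
  acc=1, idx=0, j=0
  acc=2, idx=0, j=1
  acc=3, idx=0, j=2
  acc=4, idx=1, j=0
  acc=5, idx=1, j=1
  acc=6, idx=1, j=2
  acc=7, idx=2, j=0
  acc=8, idx=2, j=1
  acc=9, idx=2, j=2

Final answer: 9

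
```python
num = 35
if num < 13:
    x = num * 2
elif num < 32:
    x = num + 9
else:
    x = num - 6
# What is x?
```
Trace:
  num=35
  num=35, x=29

Final answer: 29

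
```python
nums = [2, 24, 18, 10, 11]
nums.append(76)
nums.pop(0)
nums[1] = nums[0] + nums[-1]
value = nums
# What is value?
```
Trace:
  nums=[2, 24, 18, 10, 11]
  nums=[2, 24, 18, 10, 11, 76]
  nums=[24, 18, 10, 11, 76]
  nums=[24, 100, 10, 11, 76]
  nums=[24, 100, 10, 11, 76], value=[24, 100, 10, 11, 76]

Final answer: [24, 100, 10, 11, 76]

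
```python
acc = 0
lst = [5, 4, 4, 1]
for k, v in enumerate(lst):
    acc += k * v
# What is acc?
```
Trace:
  acc=0
  acc=0, k=0, v=5
  acc=4, k=1, v=4
  acc=12, k=2, v=4
  acc=15, k=3, v=1

Final answer: 15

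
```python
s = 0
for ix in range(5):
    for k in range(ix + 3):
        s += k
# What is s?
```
Trace:
  s=0
  s=0, ix=0, k=0
  s=1, ix=0, k=1
  s=3, ix=0, k=2
  s=3, ix=1, k=0
  s=4, ix=1, k=1
  s=6, ix=1, k=2
  s=9, ix=1, k=3
  s=9, ix=2, k=0
  s=10, ix=2, k=1
  s=12, ix=2, k=2
  s=15, ix=2, k=3
  s=19, ix=2, k=4
  s=19, ix=3, k=0
  s=20, ix=3, k=1
  s=22, ix=3, k=2
  s=25, ix=3, k=3
  s=29, ix=3, k=4
  s=34, ix=3, k=5
  s=34, ix=4, k=0
  s=35, ix=4, k=1
  s=37, ix=4, k=2
  s=40, ix=4, k=3
  s=44, ix=4, k=4
  s=49, ix=4, k=5
  s=55, ix=4, k=6

Final answer: 55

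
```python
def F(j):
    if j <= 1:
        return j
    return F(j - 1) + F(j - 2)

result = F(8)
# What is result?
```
Call trace (a repeated sub-call is expanded the first time; later identical calls just restate its return value):
F(j=8)
  F(j=7)
    F(j=6)
      F(j=5)
        F(j=4)
          F(j=3)
            F(j=2)
              F(j=1)
              -> return 1
              F(j=0)
              -> return 0
            -> return 1
            F(j=1)
            -> return 1
          -> return 2
          F(j=2) -> return 1  (same call as traced above)
        -> return 3
        F(j=3) -> return 2  (same call as traced above)
      -> return 5
      F(j=4) -> return 3  (same call as traced above)
    -> return 8
    F(j=5) -> return 5  (same call as traced above)
  -> return 13
  F(j=6) -> return 8  (same call as traced above)
-> return 21

Final answer: 21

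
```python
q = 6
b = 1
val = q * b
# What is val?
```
Trace:
  q=6
  q=6, b=1
  q=6, b=1, val=6

Final answer: 6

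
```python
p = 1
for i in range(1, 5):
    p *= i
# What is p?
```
Trace:
  p=1
  p=1, i=1
  p=2, i=2
  p=6, i=3
  p=24, i=4

Final answer: 24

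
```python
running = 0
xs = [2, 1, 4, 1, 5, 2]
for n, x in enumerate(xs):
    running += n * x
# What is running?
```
Trace:
  running=0
  running=0, n=0, x=2
  running=1, n=1, x=1
  running=9, n=2, x=4
  running=12, n=3, x=1
  running=32, n=4, x=5
  running=42, n=5, x=2

Final answer: 42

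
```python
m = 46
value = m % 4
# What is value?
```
Trace:
  m=46
  m=46, value=2

Final answer: 2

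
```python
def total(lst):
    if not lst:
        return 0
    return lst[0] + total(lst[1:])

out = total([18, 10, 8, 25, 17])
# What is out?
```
Call trace:
total(lst=[18, 10, 8, 25, 17])
  total(lst=[10, 8, 25, 17])
    total(lst=[8, 25, 17])
      total(lst=[25, 17])
        total(lst=[17])
          total(lst=[])
          -> return 0
        -> return 17
      -> return 42
    -> return 50
  -> return 60
-> return 78

Final answer: 78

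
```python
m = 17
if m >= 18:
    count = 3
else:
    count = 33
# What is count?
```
Trace:
  m=17
  m=17, count=33

Final answer: 33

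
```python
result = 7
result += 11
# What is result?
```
Trace:
  result=7
  result=18

Final answer: 18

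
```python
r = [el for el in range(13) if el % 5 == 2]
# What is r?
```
Trace:
  el=0
  el=1
  el=2
  el=3
  el=4
  el=5
  el=6
  el=7
  el=8
  el=9
  el=10
  el=11
  el=12
  r=[2, 7, 12]

Final answer: [2, 7, 12]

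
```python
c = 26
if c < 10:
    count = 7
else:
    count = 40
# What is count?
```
Trace:
  c=26
  c=26, count=40

Final answer: 40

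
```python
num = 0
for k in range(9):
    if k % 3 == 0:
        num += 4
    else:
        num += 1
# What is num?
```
Trace:
  num=0
  num=4, k=0
  num=5, k=1
  num=6, k=2
  num=10, k=3
  num=11, k=4
  num=12, k=5
  num=16, k=6
  num=17, k=7
  num=18, k=8

Final answer: 18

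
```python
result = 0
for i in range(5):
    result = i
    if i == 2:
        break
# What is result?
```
Trace:
  result=0
  result=0, i=0
  result=1, i=1
  result=2, i=2

Final answer: 2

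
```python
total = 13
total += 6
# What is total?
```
Trace:
  total=13
  total=19

Final answer: 19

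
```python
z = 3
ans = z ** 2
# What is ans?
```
Trace:
  z=3
  z=3, ans=9

Final answer: 9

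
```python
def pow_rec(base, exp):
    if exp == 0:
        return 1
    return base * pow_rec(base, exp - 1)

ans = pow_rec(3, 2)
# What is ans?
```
Call trace:
pow_rec(base=3, exp=2)
  pow_rec(base=3, exp=1)
    pow_rec(base=3, exp=0)
    -> return 1
  -> return 3
-> return 9

Final answer: 9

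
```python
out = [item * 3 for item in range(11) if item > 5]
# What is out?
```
Trace:
  item=0
  item=1
  item=2
  item=3
  item=4
  item=5
  item=6
  item=7
  item=8
  item=9
  item=10
  out=[18, 21, 24, 27, 30]

Final answer: [18, 21, 24, 27, 30]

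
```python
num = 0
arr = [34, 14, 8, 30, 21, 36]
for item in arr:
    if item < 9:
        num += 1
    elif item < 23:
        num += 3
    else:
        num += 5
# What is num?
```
Trace:
  num=0
  num=5, item=34
  num=8, item=14
  num=9, item=8
  num=14, item=30
  num=17, item=21
  num=22, item=36

Final answer: 22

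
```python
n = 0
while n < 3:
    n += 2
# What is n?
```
Trace:
  n=0
  n=2
  n=4

Final answer: 4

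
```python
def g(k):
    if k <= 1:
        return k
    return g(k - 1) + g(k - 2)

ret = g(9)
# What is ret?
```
Call trace (a repeated sub-call is expanded the first time; later identical calls just restate its return value):
g(k=9)
  g(k=8)
    g(k=7)
      g(k=6)
        g(k=5)
          g(k=4)
            g(k=3)
              g(k=2)
                g(k=1)
                -> return 1
                g(k=0)
                -> return 0
              -> return 1
              g(k=1)
              -> return 1
            -> return 2
            g(k=2) -> return 1  (same call as traced above)
          -> return 3
          g(k=3) -> return 2  (same call as traced above)
        -> return 5
        g(k=4) -> return 3  (same call as traced above)
      -> return 8
      g(k=5) -> return 5  (same call as traced above)
    -> return 13
    g(k=6) -> return 8  (same call as traced above)
  -> return 21
  g(k=7) -> return 13  (same call as traced above)
-> return 34

Final answer: 34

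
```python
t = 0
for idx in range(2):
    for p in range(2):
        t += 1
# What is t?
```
Trace:
  t=0
  t=1, idx=0, p=0
  t=2, idx=0, p=1
  t=3, idx=1, p=0
  t=4, idx=1, p=1

Final answer: 4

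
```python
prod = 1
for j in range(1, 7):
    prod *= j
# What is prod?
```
Trace:
  prod=1
  prod=1, j=1
  prod=2, j=2
  prod=6, j=3
  prod=24, j=4
  prod=120, j=5
  prod=720, j=6

Final answer: 720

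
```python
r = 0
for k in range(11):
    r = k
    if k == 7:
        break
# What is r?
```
Trace:
  r=0
  r=0, k=0
  r=1, k=1
  r=2, k=2
  r=3, k=3
  r=4, k=4
  r=5, k=5
  r=6, k=6
  r=7, k=7

Final answer: 7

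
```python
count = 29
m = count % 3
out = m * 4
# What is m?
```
Trace:
  count=29
  count=29, m=2
  count=29, m=2, out=8

Final answer: 2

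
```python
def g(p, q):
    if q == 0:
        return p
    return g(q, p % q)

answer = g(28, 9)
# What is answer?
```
Call trace:
g(p=28, q=9)
  g(p=9, q=1)
    g(p=1, q=0)
    -> return 1
  -> return 1
-> return 1

Final answer: 1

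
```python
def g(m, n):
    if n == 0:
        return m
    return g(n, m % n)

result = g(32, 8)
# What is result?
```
Call trace:
g(m=32, n=8)
  g(m=8, n=0)
  -> return 8
-> return 8

Final answer: 8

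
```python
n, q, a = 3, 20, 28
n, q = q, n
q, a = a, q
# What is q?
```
Trace:
  n=3, q=20, a=28
  n=20, q=3, a=28
  n=20, q=28, a=3

Final answer: 28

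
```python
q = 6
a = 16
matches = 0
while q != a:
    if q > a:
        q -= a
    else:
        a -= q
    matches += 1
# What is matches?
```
Trace:
  q=6
  q=6, a=16
  q=6, a=16, matches=0
  q=6, a=10, matches=1
  q=6, a=4, matches=2
  q=2, a=4, matches=3
  q=2, a=2, matches=4

Final answer: 4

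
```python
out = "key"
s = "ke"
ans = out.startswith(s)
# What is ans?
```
Trace:
  out='key'
  out='key', s='ke'
  out='key', s='ke', ans=True

Final answer: True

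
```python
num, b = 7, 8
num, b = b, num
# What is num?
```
Trace:
  num=7, b=8
  num=8, b=7

Final answer: 8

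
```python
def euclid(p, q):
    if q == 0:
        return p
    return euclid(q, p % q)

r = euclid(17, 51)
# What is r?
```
Call trace:
euclid(p=17, q=51)
  euclid(p=51, q=17)
    euclid(p=17, q=0)
    -> return 17
  -> return 17
-> return 17

Final answer: 17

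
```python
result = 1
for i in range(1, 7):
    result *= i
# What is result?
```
Trace:
  result=1
  result=1, i=1
  result=2, i=2
  result=6, i=3
  result=24, i=4
  result=120, i=5
  result=720, i=6

Final answer: 720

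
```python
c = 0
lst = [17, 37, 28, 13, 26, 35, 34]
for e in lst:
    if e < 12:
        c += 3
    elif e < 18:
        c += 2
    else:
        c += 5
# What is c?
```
Trace:
  c=0
  c=2, e=17
  c=7, e=37
  c=12, e=28
  c=14, e=13
  c=19, e=26
  c=24, e=35
  c=29, e=34

Final answer: 29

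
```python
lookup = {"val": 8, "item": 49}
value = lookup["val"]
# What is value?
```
Trace:
  lookup={'val': 8, 'item': 49}
  lookup={'val': 8, 'item': 49}, value=8

Final answer: 8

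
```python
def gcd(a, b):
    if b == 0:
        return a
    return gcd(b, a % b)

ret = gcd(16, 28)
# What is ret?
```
Call trace:
gcd(a=16, b=28)
  gcd(a=28, b=16)
    gcd(a=16, b=12)
      gcd(a=12, b=4)
        gcd(a=4, b=0)
        -> return 4
      -> return 4
    -> return 4
  -> return 4
-> return 4

Final answer: 4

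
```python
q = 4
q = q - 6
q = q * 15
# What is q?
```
Trace:
  q=4
  q=-2
  q=-30

Final answer: -30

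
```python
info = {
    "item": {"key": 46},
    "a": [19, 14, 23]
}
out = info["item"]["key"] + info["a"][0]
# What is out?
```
Trace:
  info={'item': {'key': 46}, 'a': [19, 14, 23]}
  info={'item': {'key': 46}, 'a': [19, 14, 23]}, out=65

Final answer: 65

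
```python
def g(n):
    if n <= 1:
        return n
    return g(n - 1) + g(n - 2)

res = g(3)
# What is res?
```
Call trace:
g(n=3)
  g(n=2)
    g(n=1)
    -> return 1
    g(n=0)
    -> return 0
  -> return 1
  g(n=1)
  -> return 1
-> return 2

Final answer: 2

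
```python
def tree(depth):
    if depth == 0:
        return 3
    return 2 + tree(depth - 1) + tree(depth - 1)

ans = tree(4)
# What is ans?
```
Call trace (a repeated sub-call is expanded the first time; later identical calls just restate its return value):
tree(depth=4)
  tree(depth=3)
    tree(depth=2)
      tree(depth=1)
        tree(depth=0)
        -> return 3
        tree(depth=0)
        -> return 3
      -> return 8
      tree(depth=1) -> return 8  (same call as traced above)
    -> return 18
    tree(depth=2) -> return 18  (same call as traced above)
  -> return 38
  tree(depth=3) -> return 38  (same call as traced above)
-> return 78

Final answer: 78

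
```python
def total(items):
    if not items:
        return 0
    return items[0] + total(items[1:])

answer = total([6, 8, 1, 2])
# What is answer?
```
Call trace:
total(items=[6, 8, 1, 2])
  total(items=[8, 1, 2])
    total(items=[1, 2])
      total(items=[2])
        total(items=[])
        -> return 0
      -> return 2
    -> return 3
  -> return 11
-> return 17

Final answer: 17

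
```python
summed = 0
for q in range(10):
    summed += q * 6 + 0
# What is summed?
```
Trace:
  summed=0
  summed=0, q=0
  summed=6, q=1
  summed=18, q=2
  summed=36, q=3
  summed=60, q=4
  summed=90, q=5
  summed=126, q=6
  summed=168, q=7
  summed=216, q=8
  summed=270, q=9

Final answer: 270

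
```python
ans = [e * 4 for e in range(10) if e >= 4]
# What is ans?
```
Trace:
  e=0
  e=1
  e=2
  e=3
  e=4
  e=5
  e=6
  e=7
  e=8
  e=9
  ans=[16, 20, 24, 28, 32, 36]

Final answer: [16, 20, 24, 28, 32, 36]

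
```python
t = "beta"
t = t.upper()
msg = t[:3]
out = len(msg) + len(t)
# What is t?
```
Trace:
  t='beta'
  t='BETA'
  t='BETA', msg='BET'
  t='BETA', msg='BET', out=7

Final answer: 'BETA'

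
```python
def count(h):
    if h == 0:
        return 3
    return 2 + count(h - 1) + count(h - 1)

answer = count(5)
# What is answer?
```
Call trace (a repeated sub-call is expanded the first time; later identical calls just restate its return value):
count(h=5)
  count(h=4)
    count(h=3)
      count(h=2)
        count(h=1)
          count(h=0)
          -> return 3
          count(h=0)
          -> return 3
        -> return 8
        count(h=1) -> return 8  (same call as traced above)
      -> return 18
      count(h=2) -> return 18  (same call as traced above)
    -> return 38
    count(h=3) -> return 38  (same call as traced above)
  -> return 78
  count(h=4) -> return 78  (same call as traced above)
-> return 158

Final answer: 158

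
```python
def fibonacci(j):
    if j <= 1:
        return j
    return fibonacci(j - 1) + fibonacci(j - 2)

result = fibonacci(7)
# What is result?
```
Call trace (a repeated sub-call is expanded the first time; later identical calls just restate its return value):
fibonacci(j=7)
  fibonacci(j=6)
    fibonacci(j=5)
      fibonacci(j=4)
        fibonacci(j=3)
          fibonacci(j=2)
            fibonacci(j=1)
            -> return 1
            fibonacci(j=0)
            -> return 0
          -> return 1
          fibonacci(j=1)
          -> return 1
        -> return 2
        fibonacci(j=2) -> return 1  (same call as traced above)
      -> return 3
      fibonacci(j=3) -> return 2  (same call as traced above)
    -> return 5
    fibonacci(j=4) -> return 3  (same call as traced above)
  -> return 8
  fibonacci(j=5) -> return 5  (same call as traced above)
-> return 13

Final answer: 13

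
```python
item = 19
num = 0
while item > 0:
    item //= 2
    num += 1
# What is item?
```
Trace:
  item=19
  item=19, num=0
  item=9, num=1
  item=4, num=2
  item=2, num=3
  item=1, num=4
  item=0, num=5

Final answer: 0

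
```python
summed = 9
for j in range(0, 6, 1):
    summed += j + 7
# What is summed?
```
Trace:
  summed=9
  summed=16, j=0
  summed=24, j=1
  summed=33, j=2
  summed=43, j=3
  summed=54, j=4
  summed=66, j=5

Final answer: 66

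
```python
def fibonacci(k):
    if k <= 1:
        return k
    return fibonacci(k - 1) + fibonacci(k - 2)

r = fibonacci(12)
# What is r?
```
Call trace (a repeated sub-call is expanded the first time; later identical calls just restate its return value):
fibonacci(k=12)
  fibonacci(k=11)
    fibonacci(k=10)
      fibonacci(k=9)
        fibonacci(k=8)
          fibonacci(k=7)
            fibonacci(k=6)
              fibonacci(k=5)
                fibonacci(k=4)
                  fibonacci(k=3)
                    fibonacci(k=2)
                      fibonacci(k=1)
                      -> return 1
                      fibonacci(k=0)
                      -> return 0
                    -> return 1
                    fibonacci(k=1)
                    -> return 1
                  -> return 2
                  fibonacci(k=2) -> return 1  (same call as traced above)
                -> return 3
                fibonacci(k=3) -> return 2  (same call as traced above)
              -> return 5
              fibonacci(k=4) -> return 3  (same call as traced above)
            -> return 8
            fibonacci(k=5) -> return 5  (same call as traced above)
          -> return 13
          fibonacci(k=6) -> return 8  (same call as traced above)
        -> return 21
        fibonacci(k=7) -> return 13  (same call as traced above)
      -> return 34
      fibonacci(k=8) -> return 21  (same call as traced above)
    -> return 55
    fibonacci(k=9) -> return 34  (same call as traced above)
  -> return 89
  fibonacci(k=10) -> return 55  (same call as traced above)
-> return 144

Final answer: 144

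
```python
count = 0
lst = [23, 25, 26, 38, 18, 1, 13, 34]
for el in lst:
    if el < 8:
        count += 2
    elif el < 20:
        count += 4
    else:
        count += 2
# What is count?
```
Trace:
  count=0
  count=2, el=23
  count=4, el=25
  count=6, el=26
  count=8, el=38
  count=12, el=18
  count=14, el=1
  count=18, el=13
  count=20, el=34

Final answer: 20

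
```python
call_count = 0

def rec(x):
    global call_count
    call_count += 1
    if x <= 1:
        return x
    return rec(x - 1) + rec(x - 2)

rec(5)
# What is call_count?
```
Call trace (a repeated sub-call is expanded the first time; later identical calls just restate its return value):
rec(x=5)
  rec(x=4)
    rec(x=3)
      rec(x=2)
        rec(x=1)
        -> return 1
        rec(x=0)
        -> return 0
      -> return 1
      rec(x=1)
      -> return 1
    -> return 2
    rec(x=2) -> return 1  (same call as traced above)
  -> return 3
  rec(x=3) -> return 2  (same call as traced above)
-> return 5

call_count is incremented once per call, so count the calls in each subtree. Let C(x) = number of calls made by rec(x).
C(0) = C(1) = 1 (base case, no recursion); C(x) = 1 + C(x - 1) + C(x - 2) otherwise.
C(2) = 1 + C(1) + C(0) = 1 + 1 + 1 = 3
C(3) = 1 + C(2) + C(1) = 1 + 3 + 1 = 5
C(4) = 1 + C(3) + C(2) = 1 + 5 + 3 = 9
C(5) = 1 + C(4) + C(3) = 1 + 9 + 5 = 15
call_count = C(5) = 15

Final answer: 15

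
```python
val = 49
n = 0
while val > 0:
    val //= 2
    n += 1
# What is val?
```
Trace:
  val=49
  val=49, n=0
  val=24, n=1
  val=12, n=2
  val=6, n=3
  val=3, n=4
  val=1, n=5
  val=0, n=6

Final answer: 0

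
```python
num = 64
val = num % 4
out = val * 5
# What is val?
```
Trace:
  num=64
  num=64, val=0
  num=64, val=0, out=0

Final answer: 0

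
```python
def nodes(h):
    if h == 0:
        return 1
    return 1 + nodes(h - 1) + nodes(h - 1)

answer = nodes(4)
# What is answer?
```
Call trace (a repeated sub-call is expanded the first time; later identical calls just restate its return value):
nodes(h=4)
  nodes(h=3)
    nodes(h=2)
      nodes(h=1)
        nodes(h=0)
        -> return 1
        nodes(h=0)
        -> return 1
      -> return 3
      nodes(h=1) -> return 3  (same call as traced above)
    -> return 7
    nodes(h=2) -> return 7  (same call as traced above)
  -> return 15
  nodes(h=3) -> return 15  (same call as traced above)
-> return 31

Final answer: 31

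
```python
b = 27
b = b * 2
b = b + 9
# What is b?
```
Trace:
  b=27
  b=54
  b=63

Final answer: 63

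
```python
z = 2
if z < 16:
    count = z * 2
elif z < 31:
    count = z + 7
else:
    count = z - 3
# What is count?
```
Trace:
  z=2
  z=2, count=4

Final answer: 4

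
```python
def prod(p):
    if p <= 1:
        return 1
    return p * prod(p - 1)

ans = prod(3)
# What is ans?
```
Call trace:
prod(p=3)
  prod(p=2)
    prod(p=1)
    -> return 1
  -> return 2
-> return 6

Final answer: 6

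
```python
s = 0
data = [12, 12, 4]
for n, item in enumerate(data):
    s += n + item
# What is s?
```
Trace:
  s=0
  s=12, n=0, item=12
  s=25, n=1, item=12
  s=31, n=2, item=4

Final answer: 31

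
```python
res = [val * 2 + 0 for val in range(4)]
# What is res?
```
Trace:
  val=0
  val=1
  val=2
  val=3
  res=[0, 2, 4, 6]

Final answer: [0, 2, 4, 6]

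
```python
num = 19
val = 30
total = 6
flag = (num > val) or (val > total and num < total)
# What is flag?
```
Trace:
  num=19
  num=19, val=30
  num=19, val=30, total=6
  num=19, val=30, total=6, flag=False

Final answer: False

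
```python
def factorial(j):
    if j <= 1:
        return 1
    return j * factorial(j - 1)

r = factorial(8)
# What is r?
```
Call trace:
factorial(j=8)
  factorial(j=7)
    factorial(j=6)
      factorial(j=5)
        factorial(j=4)
          factorial(j=3)
            factorial(j=2)
              factorial(j=1)
              -> return 1
            -> return 2
          -> return 6
        -> return 24
      -> return 120
    -> return 720
  -> return 5040
-> return 40320

Final answer: 40320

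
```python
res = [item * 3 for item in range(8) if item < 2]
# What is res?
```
Trace:
  item=0
  item=1
  item=2
  item=3
  item=4
  item=5
  item=6
  item=7
  res=[0, 3]

Final answer: [0, 3]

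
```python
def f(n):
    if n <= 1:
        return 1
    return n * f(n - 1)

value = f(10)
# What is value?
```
Call trace:
f(n=10)
  f(n=9)
    f(n=8)
      f(n=7)
        f(n=6)
          f(n=5)
            f(n=4)
              f(n=3)
                f(n=2)
                  f(n=1)
                  -> return 1
                -> return 2
              -> return 6
            -> return 24
          -> return 120
        -> return 720
      -> return 5040
    -> return 40320
  -> return 362880
-> return 3628800

Final answer: 3628800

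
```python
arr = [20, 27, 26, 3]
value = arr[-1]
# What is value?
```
Trace:
  arr=[20, 27, 26, 3]
  arr=[20, 27, 26, 3], value=3

Final answer: 3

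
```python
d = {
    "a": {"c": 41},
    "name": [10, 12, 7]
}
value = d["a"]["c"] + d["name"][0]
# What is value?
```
Trace:
  d={'a': {'c': 41}, 'name': [10, 12, 7]}
  d={'a': {'c': 41}, 'name': [10, 12, 7]}, value=51

Final answer: 51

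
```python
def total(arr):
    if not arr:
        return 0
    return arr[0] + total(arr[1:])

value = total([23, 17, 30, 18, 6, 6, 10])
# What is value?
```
Call trace:
total(arr=[23, 17, 30, 18, 6, 6, 10])
  total(arr=[17, 30, 18, 6, 6, 10])
    total(arr=[30, 18, 6, 6, 10])
      total(arr=[18, 6, 6, 10])
        total(arr=[6, 6, 10])
          total(arr=[6, 10])
            total(arr=[10])
              total(arr=[])
              -> return 0
            -> return 10
          -> return 16
        -> return 22
      -> return 40
    -> return 70
  -> return 87
-> return 110

Final answer: 110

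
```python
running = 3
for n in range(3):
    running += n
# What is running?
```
Trace:
  running=3
  running=3, n=0
  running=4, n=1
  running=6, n=2

Final answer: 6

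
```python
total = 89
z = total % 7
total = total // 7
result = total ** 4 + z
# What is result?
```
Trace:
  total=89
  total=89, z=5
  total=12, z=5
  total=12, z=5, result=20741

Final answer: 20741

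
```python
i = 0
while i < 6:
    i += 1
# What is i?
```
Trace:
  i=0
  i=1
  i=2
  i=3
  i=4
  i=5
  i=6

Final answer: 6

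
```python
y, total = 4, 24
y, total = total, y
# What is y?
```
Trace:
  y=4, total=24
  y=24, total=4

Final answer: 24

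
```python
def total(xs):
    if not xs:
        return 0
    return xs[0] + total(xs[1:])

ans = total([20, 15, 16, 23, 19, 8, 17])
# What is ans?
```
Call trace:
total(xs=[20, 15, 16, 23, 19, 8, 17])
  total(xs=[15, 16, 23, 19, 8, 17])
    total(xs=[16, 23, 19, 8, 17])
      total(xs=[23, 19, 8, 17])
        total(xs=[19, 8, 17])
          total(xs=[8, 17])
            total(xs=[17])
              total(xs=[])
              -> return 0
            -> return 17
          -> return 25
        -> return 44
      -> return 67
    -> return 83
  -> return 98
-> return 118

Final answer: 118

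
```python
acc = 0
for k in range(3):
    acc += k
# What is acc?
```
Trace:
  acc=0
  acc=0, k=0
  acc=1, k=1
  acc=3, k=2

Final answer: 3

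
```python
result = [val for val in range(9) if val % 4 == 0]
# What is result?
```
Trace:
  val=0
  val=1
  val=2
  val=3
  val=4
  val=5
  val=6
  val=7
  val=8
  result=[0, 4, 8]

Final answer: [0, 4, 8]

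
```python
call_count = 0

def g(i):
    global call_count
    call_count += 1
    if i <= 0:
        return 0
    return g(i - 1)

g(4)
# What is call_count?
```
Call trace:
g(i=4)
  g(i=3)
    g(i=2)
      g(i=1)
        g(i=0)
        -> return 0
      -> return 0
    -> return 0
  -> return 0
-> return 0

call_count is incremented once per call. g is entered once for each i = 4, 3, 2, 1, 0 (the i <= 0 call returns without recursing), i.e. 4 + 1 calls.
call_count = 5

Final answer: 5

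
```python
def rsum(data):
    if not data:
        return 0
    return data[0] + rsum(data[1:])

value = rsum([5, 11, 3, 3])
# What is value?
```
Call trace:
rsum(data=[5, 11, 3, 3])
  rsum(data=[11, 3, 3])
    rsum(data=[3, 3])
      rsum(data=[3])
        rsum(data=[])
        -> return 0
      -> return 3
    -> return 6
  -> return 17
-> return 22

Final answer: 22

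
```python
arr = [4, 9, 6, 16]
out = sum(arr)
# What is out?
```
Trace:
  arr=[4, 9, 6, 16]
  arr=[4, 9, 6, 16], out=35

Final answer: 35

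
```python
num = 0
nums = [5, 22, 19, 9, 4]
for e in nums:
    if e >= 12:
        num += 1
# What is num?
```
Trace:
  num=0
  num=0, e=5
  num=1, e=22
  num=2, e=19
  num=2, e=9
  num=2, e=4

Final answer: 2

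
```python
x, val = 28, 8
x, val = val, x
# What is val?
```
Trace:
  x=28, val=8
  x=8, val=28

Final answer: 28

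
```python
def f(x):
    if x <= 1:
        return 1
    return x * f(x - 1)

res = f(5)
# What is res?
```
Call trace:
f(x=5)
  f(x=4)
    f(x=3)
      f(x=2)
        f(x=1)
        -> return 1
      -> return 2
    -> return 6
  -> return 24
-> return 120

Final answer: 120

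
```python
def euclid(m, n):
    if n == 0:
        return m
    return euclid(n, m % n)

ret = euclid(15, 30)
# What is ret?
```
Call trace:
euclid(m=15, n=30)
  euclid(m=30, n=15)
    euclid(m=15, n=0)
    -> return 15
  -> return 15
-> return 15

Final answer: 15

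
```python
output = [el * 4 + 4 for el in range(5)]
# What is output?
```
Trace:
  el=0
  el=1
  el=2
  el=3
  el=4
  output=[4, 8, 12, 16, 20]

Final answer: [4, 8, 12, 16, 20]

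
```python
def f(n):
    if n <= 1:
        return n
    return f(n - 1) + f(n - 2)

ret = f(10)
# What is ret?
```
Call trace (a repeated sub-call is expanded the first time; later identical calls just restate its return value):
f(n=10)
  f(n=9)
    f(n=8)
      f(n=7)
        f(n=6)
          f(n=5)
            f(n=4)
              f(n=3)
                f(n=2)
                  f(n=1)
                  -> return 1
                  f(n=0)
                  -> return 0
                -> return 1
                f(n=1)
                -> return 1
              -> return 2
              f(n=2) -> return 1  (same call as traced above)
            -> return 3
            f(n=3) -> return 2  (same call as traced above)
          -> return 5
          f(n=4) -> return 3  (same call as traced above)
        -> return 8
        f(n=5) -> return 5  (same call as traced above)
      -> return 13
      f(n=6) -> return 8  (same call as traced above)
    -> return 21
    f(n=7) -> return 13  (same call as traced above)
  -> return 34
  f(n=8) -> return 21  (same call as traced above)
-> return 55

Final answer: 55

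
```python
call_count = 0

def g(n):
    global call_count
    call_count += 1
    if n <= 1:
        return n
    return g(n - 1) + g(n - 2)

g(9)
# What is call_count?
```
Call trace (a repeated sub-call is expanded the first time; later identical calls just restate its return value):
g(n=9)
  g(n=8)
    g(n=7)
      g(n=6)
        g(n=5)
          g(n=4)
            g(n=3)
              g(n=2)
                g(n=1)
                -> return 1
                g(n=0)
                -> return 0
              -> return 1
              g(n=1)
              -> return 1
            -> return 2
            g(n=2) -> return 1  (same call as traced above)
          -> return 3
          g(n=3) -> return 2  (same call as traced above)
        -> return 5
        g(n=4) -> return 3  (same call as traced above)
      -> return 8
      g(n=5) -> return 5  (same call as traced above)
    -> return 13
    g(n=6) -> return 8  (same call as traced above)
  -> return 21
  g(n=7) -> return 13  (same call as traced above)
-> return 34

call_count is incremented once per call, so count the calls in each subtree. Let C(n) = number of calls made by g(n).
C(0) = C(1) = 1 (base case, no recursion); C(n) = 1 + C(n - 1) + C(n - 2) otherwise.
C(2) = 1 + C(1) + C(0) = 1 + 1 + 1 = 3
C(3) = 1 + C(2) + C(1) = 1 + 3 + 1 = 5
C(4) = 1 + C(3) + C(2) = 1 + 5 + 3 = 9
C(5) = 1 + C(4) + C(3) = 1 + 9 + 5 = 15
C(6) = 1 + C(5) + C(4) = 1 + 15 + 9 = 25
C(7) = 1 + C(6) + C(5) = 1 + 25 + 15 = 41
C(8) = 1 + C(7) + C(6) = 1 + 41 + 25 = 67
C(9) = 1 + C(8) + C(7) = 1 + 67 + 41 = 109
call_count = C(9) = 109

Final answer: 109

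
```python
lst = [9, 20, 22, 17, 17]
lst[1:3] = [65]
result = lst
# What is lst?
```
Trace:
  lst=[9, 20, 22, 17, 17]
  lst=[9, 65, 17, 17]
  lst=[9, 65, 17, 17], result=[9, 65, 17, 17]

Final answer: [9, 65, 17, 17]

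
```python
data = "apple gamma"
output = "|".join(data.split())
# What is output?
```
Trace:
  data='apple gamma'
  data='apple gamma', output='apple|gamma'

Final answer: 'apple|gamma'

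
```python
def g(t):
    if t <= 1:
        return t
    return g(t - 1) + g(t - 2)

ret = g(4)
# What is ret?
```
Call trace (a repeated sub-call is expanded the first time; later identical calls just restate its return value):
g(t=4)
  g(t=3)
    g(t=2)
      g(t=1)
      -> return 1
      g(t=0)
      -> return 0
    -> return 1
    g(t=1)
    -> return 1
  -> return 2
  g(t=2) -> return 1  (same call as traced above)
-> return 3

Final answer: 3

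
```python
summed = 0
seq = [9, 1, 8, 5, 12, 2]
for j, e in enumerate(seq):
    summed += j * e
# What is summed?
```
Trace:
  summed=0
  summed=0, j=0, e=9
  summed=1, j=1, e=1
  summed=17, j=2, e=8
  summed=32, j=3, e=5
  summed=80, j=4, e=12
  summed=90, j=5, e=2

Final answer: 90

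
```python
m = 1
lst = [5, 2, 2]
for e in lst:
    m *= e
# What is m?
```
Trace:
  m=1
  m=5, e=5
  m=10, e=2
  m=20, e=2

Final answer: 20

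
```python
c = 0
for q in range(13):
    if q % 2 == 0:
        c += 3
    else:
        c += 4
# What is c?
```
Trace:
  c=0
  c=3, q=0
  c=7, q=1
  c=10, q=2
  c=14, q=3
  c=17, q=4
  c=21, q=5
  c=24, q=6
  c=28, q=7
  c=31, q=8
  c=35, q=9
  c=38, q=10
  c=42, q=11
  c=45, q=12

Final answer: 45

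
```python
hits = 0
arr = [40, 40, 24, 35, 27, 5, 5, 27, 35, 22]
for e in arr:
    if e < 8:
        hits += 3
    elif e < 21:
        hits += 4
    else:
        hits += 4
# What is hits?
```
Trace:
  hits=0
  hits=4, e=40
  hits=8, e=40
  hits=12, e=24
  hits=16, e=35
  hits=20, e=27
  hits=23, e=5
  hits=26, e=5
  hits=30, e=27
  hits=34, e=35
  hits=38, e=22

Final answer: 38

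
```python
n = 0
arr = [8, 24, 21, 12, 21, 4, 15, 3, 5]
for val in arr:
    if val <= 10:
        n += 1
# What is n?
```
Trace:
  n=0
  n=1, val=8
  n=1, val=24
  n=1, val=21
  n=1, val=12
  n=1, val=21
  n=2, val=4
  n=2, val=15
  n=3, val=3
  n=4, val=5

Final answer: 4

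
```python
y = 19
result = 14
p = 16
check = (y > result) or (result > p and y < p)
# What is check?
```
Trace:
  y=19
  y=19, result=14
  y=19, result=14, p=16
  y=19, result=14, p=16, check=True

Final answer: True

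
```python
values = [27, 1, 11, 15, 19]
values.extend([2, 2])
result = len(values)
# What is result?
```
Trace:
  values=[27, 1, 11, 15, 19]
  values=[27, 1, 11, 15, 19, 2, 2]
  values=[27, 1, 11, 15, 19, 2, 2], result=7

Final answer: 7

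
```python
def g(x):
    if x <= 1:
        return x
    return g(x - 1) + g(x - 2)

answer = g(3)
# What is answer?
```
Call trace:
g(x=3)
  g(x=2)
    g(x=1)
    -> return 1
    g(x=0)
    -> return 0
  -> return 1
  g(x=1)
  -> return 1
-> return 2

Final answer: 2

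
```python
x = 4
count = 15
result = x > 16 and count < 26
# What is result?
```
Trace:
  x=4
  x=4, count=15
  x=4, count=15, result=False

Final answer: False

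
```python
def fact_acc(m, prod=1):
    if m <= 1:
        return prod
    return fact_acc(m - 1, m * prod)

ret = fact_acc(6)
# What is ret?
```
Call trace:
fact_acc(m=6, prod=1)
  fact_acc(m=5, prod=6)
    fact_acc(m=4, prod=30)
      fact_acc(m=3, prod=120)
        fact_acc(m=2, prod=360)
          fact_acc(m=1, prod=720)
          -> return 720
        -> return 720
      -> return 720
    -> return 720
  -> return 720
-> return 720

Final answer: 720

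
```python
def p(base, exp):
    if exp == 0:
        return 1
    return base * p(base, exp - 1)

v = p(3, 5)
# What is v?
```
Call trace:
p(base=3, exp=5)
  p(base=3, exp=4)
    p(base=3, exp=3)
      p(base=3, exp=2)
        p(base=3, exp=1)
          p(base=3, exp=0)
          -> return 1
        -> return 3
      -> return 9
    -> return 27
  -> return 81
-> return 243

Final answer: 243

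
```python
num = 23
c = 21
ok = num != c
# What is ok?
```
Trace:
  num=23
  num=23, c=21
  num=23, c=21, ok=True

Final answer: True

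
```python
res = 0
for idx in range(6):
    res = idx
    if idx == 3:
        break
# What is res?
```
Trace:
  res=0
  res=0, idx=0
  res=1, idx=1
  res=2, idx=2
  res=3, idx=3

Final answer: 3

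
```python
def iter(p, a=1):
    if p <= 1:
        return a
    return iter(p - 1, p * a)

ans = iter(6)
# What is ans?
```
Call trace:
iter(p=6, a=1)
  iter(p=5, a=6)
    iter(p=4, a=30)
      iter(p=3, a=120)
        iter(p=2, a=360)
          iter(p=1, a=720)
          -> return 720
        -> return 720
      -> return 720
    -> return 720
  -> return 720
-> return 720

Final answer: 720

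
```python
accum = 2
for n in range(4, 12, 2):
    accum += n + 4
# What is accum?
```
Trace:
  accum=2
  accum=10, n=4
  accum=20, n=6
  accum=32, n=8
  accum=46, n=10

Final answer: 46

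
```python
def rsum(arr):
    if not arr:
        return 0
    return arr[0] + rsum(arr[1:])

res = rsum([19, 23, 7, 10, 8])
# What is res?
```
Call trace:
rsum(arr=[19, 23, 7, 10, 8])
  rsum(arr=[23, 7, 10, 8])
    rsum(arr=[7, 10, 8])
      rsum(arr=[10, 8])
        rsum(arr=[8])
          rsum(arr=[])
          -> return 0
        -> return 8
      -> return 18
    -> return 25
  -> return 48
-> return 67

Final answer: 67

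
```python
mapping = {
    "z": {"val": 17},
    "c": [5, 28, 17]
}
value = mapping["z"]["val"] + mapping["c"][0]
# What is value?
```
Trace:
  mapping={'z': {'val': 17}, 'c': [5, 28, 17]}
  mapping={'z': {'val': 17}, 'c': [5, 28, 17]}, value=22

Final answer: 22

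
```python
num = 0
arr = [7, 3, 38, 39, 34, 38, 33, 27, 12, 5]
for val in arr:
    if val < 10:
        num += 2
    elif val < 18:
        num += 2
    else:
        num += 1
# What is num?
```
Trace:
  num=0
  num=2, val=7
  num=4, val=3
  num=5, val=38
  num=6, val=39
  num=7, val=34
  num=8, val=38
  num=9, val=33
  num=10, val=27
  num=12, val=12
  num=14, val=5

Final answer: 14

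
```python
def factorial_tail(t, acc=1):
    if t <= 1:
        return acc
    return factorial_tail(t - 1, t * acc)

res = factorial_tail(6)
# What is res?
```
Call trace:
factorial_tail(t=6, acc=1)
  factorial_tail(t=5, acc=6)
    factorial_tail(t=4, acc=30)
      factorial_tail(t=3, acc=120)
        factorial_tail(t=2, acc=360)
          factorial_tail(t=1, acc=720)
          -> return 720
        -> return 720
      -> return 720
    -> return 720
  -> return 720
-> return 720

Final answer: 720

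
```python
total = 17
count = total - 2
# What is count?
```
Trace:
  total=17
  total=17, count=15

Final answer: 15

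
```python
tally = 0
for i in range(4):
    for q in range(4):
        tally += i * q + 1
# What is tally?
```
Trace:
  tally=0
  tally=1, i=0, q=0
  tally=2, i=0, q=1
  tally=3, i=0, q=2
  tally=4, i=0, q=3
  tally=5, i=1, q=0
  tally=7, i=1, q=1
  tally=10, i=1, q=2
  tally=14, i=1, q=3
  tally=15, i=2, q=0
  tally=18, i=2, q=1
  tally=23, i=2, q=2
  tally=30, i=2, q=3
  tally=31, i=3, q=0
  tally=35, i=3, q=1
  tally=42, i=3, q=2
  tally=52, i=3, q=3

Final answer: 52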